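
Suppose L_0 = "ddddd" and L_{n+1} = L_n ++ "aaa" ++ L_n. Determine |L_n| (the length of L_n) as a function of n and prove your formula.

Claim: |L_n| = 2^{n+3} − 3.

Base case: |L_0| = 5, and 2^{0+3} − 3 = 5.
Assume |L_k| = 2^{k+3} − 3.
Then |L_{k+1}| = |L_k| + 3 + |L_k| = 2|L_k| + 3 = 2(2^{k+3} − 3) + 3 = 2^{k+1+3} − 6 + 3 = 2^{k+1+3} − 3.
So the formula holds for k+1, and by induction |L_n| = 2^{n+3} − 3 for all n ≥ 0.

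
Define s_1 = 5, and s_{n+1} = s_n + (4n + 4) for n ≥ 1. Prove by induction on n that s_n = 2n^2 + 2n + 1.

Base case: s_1 = 5, and 2·1^2 + 2·1 + 1 = 5.
Assume s_r = 2r^2 + 2r + 1.
Then s_{r+1} = s_r + (4r + 4) = (2r^2 + 2r + 1) + (4r + 4) = 2r^2 + 6r + 5,
and 2·(r+1)^2 + 2·(r+1) + 1 = 2r^2 + 6r + 5.
Hence s_n = 2n^2 + 2n + 1 for every n ≥ 1, by induction.

s_n = 2n^2 + 2n + 1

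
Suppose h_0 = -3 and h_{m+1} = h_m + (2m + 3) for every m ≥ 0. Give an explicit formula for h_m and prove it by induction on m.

Claim: h_m = m^2 + 2m − 3.

Base case: h_0 = -3, and 0^2 + 2·0 − 3 = -3.
Assume h_k = k^2 + 2k − 3.
Then h_{k+1} = h_k + (2k + 3) = (k^2 + 2k − 3) + (2k + 3) = k^2 + 4k,
and (k+1)^2 + 2·(k+1) − 3 = k^2 + 4k.
Hence h_m = m^2 + 2m − 3 for every m ≥ 0, by induction.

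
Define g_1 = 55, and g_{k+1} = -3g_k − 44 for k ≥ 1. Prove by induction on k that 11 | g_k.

Base case: g_1 = 55 = 11·5, so 11 | g_1.
Assume 11 | g_r, so g_r = 11t for some integer t.
Then g_{r+1} = -3g_r − 44 = -3·(11t) − 44 = 11(-3t − 4), so 11 | g_{r+1}.
Hence 11 | g_k for every k ≥ 1, by induction.

11 | g_k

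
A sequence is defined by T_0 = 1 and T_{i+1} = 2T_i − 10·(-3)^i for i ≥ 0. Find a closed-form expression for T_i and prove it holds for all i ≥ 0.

Claim: T_i = -2^i + 2·(-3)^i.

Base case: T_0 = 1, and -2^0 + 2·(-3)^0 = -1 + 2 = 1.
Assume T_r = -2^r + 2·(-3)^r for some r ≥ 0.
Then T_{r+1} = 2T_r − 10·(-3)^r = 2·(-2^r + 2·(-3)^r) − 10·(-3)^r = -2^{r+1} + 4·(-3)^r − 10·(-3)^r = -2^{r+1} − 6·(-3)^r = -2^{r+1} + 2·(-3)^{r+1}.
By induction, T_i = -2^i + 2·(-3)^i for all i ≥ 0.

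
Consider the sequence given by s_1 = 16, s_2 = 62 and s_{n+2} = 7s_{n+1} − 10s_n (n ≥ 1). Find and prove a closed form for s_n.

Claim: s_n = 3·2^n + 2·5^n.

Base cases: s_1 = 16 and 3·2^1 + 2·5^1 = 16; s_2 = 62 and 3·2^2 + 2·5^2 = 62.
Assume s_j = 3·2^j + 2·5^j for all 1 ≤ j ≤ k, where k ≥ 2.
Then s_{k+1} = 7s_k − 10s_{k−1} = 7·(3·2^k + 2·5^k) − 10·(3·2^{k−1} + 2·5^{k−1}) = 3·(7·2 − 10)2^{k−1} + 2·(7·5 − 10)5^{k−1} = 12·2^{k−1} + 50·5^{k−1} = 3·2^{k+1} + 2·5^{k+1}.
This completes the inductive step, so s_n = 3·2^n + 2·5^n for all n ≥ 1.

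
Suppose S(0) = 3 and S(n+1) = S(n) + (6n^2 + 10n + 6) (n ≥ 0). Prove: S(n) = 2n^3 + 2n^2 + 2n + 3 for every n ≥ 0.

Base case: S(0) = 3, and 2·0^3 + 2·0^2 + 2·0 + 3 = 3.
Assume S(r) = 2r^3 + 2r^2 + 2r + 3.
Then S(r+1) = S(r) + (6r^2 + 10r + 6) = (2r^3 + 2r^2 + 2r + 3) + (6r^2 + 10r + 6) = 2r^3 + 8r^2 + 12r + 9,
and 2·(r+1)^3 + 2·(r+1)^2 + 2·(r+1) + 3 = 2r^3 + 8r^2 + 12r + 9.
By induction, S(n) = 2n^3 + 2n^2 + 2n + 3 for all n ≥ 0.

S(n) = 2n^3 + 2n^2 + 2n + 3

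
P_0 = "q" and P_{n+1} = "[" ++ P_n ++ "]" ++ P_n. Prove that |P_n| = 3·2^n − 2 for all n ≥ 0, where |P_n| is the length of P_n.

Base case: |P_0| = 1, and 3·2^0 − 2 = 1.
Assume |P_m| = 3·2^m − 2.
Then |P_{m+1}| = 1 + |P_m| + 1 + |P_m| = 2|P_m| + 2 = 2(3·2^m − 2) + 2 = 3·2^{m+1} − 4 + 2 = 3·2^{m+1} − 2.
By induction, |P_n| = 3·2^n − 2 for all n ≥ 0.

|P_n| = 3·2^n − 2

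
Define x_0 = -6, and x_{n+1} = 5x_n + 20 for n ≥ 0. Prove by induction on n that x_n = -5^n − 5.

Base case: x_0 = -6, and -5^0 − 5 = -1 − 5 = -6.
Assume x_m = -5^m − 5 for some m ≥ 0.
Then x_{m+1} = 5x_m + 20 = 5·(-5^m − 5) + 20 = -5^{m+1} − 25 + 20 = -5^{m+1} − 5.
So the formula holds for m+1, and by induction x_n = -5^n − 5 for all n ≥ 0.

x_n = -5^n − 5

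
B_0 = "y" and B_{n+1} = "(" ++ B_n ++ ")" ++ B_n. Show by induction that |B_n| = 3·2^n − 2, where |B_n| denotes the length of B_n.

Base case: |B_0| = 1, and 3·2^0 − 2 = 1.
Assume |B_j| = 3·2^j − 2.
Then |B_{j+1}| = 1 + |B_j| + 1 + |B_j| = 2|B_j| + 2 = 2(3·2^j − 2) + 2 = 3·2^{j+1} − 4 + 2 = 3·2^{j+1} − 2.
So the formula holds for j+1, and by induction |B_n| = 3·2^n − 2 for all n ≥ 0.

|B_n| = 3·2^n − 2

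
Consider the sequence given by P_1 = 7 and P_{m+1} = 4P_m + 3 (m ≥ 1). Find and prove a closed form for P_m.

Claim: P_m = 2·4^m − 1.

Base case: P_1 = 7, and 2·4^1 − 1 = 8 − 1 = 7.
Assume P_k = 2·4^k − 1 for some k ≥ 1.
Then P_{k+1} = 4P_k + 3 = 4·(2·4^k − 1) + 3 = 8·4^k − 4 + 3 = 2·4^{k+1} − 1.
This completes the inductive step, so P_m = 2·4^m − 1 for all m ≥ 1.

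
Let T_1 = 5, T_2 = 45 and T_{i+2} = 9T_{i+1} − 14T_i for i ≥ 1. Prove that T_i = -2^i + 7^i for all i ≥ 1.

Base cases: T_1 = 5 and -2^1 + 7^1 = 5; T_2 = 45 and -2^2 + 7^2 = 45.
Assume T_j = -2^j + 7^j for all 1 ≤ j ≤ k, where k ≥ 2.
Then T_{k+1} = 9T_k − 14T_{k−1} = 9·(-2^k + 7^k) − 14·(-2^{k−1} + 7^{k−1}) = -(9·2 − 14)2^{k−1} + (9·7 − 14)7^{k−1} = -4·2^{k−1} + 49·7^{k−1} = -2^{k+1} + 7^{k+1}.
By strong induction, T_i = -2^i + 7^i for all i ≥ 1.

T_i = -2^i + 7^i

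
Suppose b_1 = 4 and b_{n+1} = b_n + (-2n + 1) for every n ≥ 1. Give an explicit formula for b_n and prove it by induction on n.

Claim: b_n = -n^2 + 2n + 3.

Base case: b_1 = 4, and -1^2 + 2·1 + 3 = 4.
Assume b_k = -k^2 + 2k + 3.
Then b_{k+1} = b_k + (-2k + 1) = (-k^2 + 2k + 3) + (-2k + 1) = -k^2 + 4,
and -(k+1)^2 + 2·(k+1) + 3 = -k^2 + 4.
Hence b_n = -n^2 + 2n + 3 for every n ≥ 1, by induction.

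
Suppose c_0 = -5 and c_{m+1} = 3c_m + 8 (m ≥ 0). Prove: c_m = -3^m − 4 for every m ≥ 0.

Base case: c_0 = -5, and -3^0 − 4 = -1 − 4 = -5.
Assume c_j = -3^j − 4 for some j ≥ 0.
Then c_{j+1} = 3c_j + 8 = 3·(-3^j − 4) + 8 = -3^{j+1} − 12 + 8 = -3^{j+1} − 4.
By induction, c_m = -3^m − 4 for all m ≥ 0.

c_m = -3^m − 4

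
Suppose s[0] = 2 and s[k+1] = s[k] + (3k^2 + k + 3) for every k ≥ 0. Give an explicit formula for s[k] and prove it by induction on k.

Claim: s[k] = k^3 − k^2 + 3k + 2.

Base case: s[0] = 2, and 0^3 − 0^2 + 3·0 + 2 = 2.
Assume s[m] = m^3 − m^2 + 3m + 2.
Then s[m+1] = s[m] + (3m^2 + m + 3) = (m^3 − m^2 + 3m + 2) + (3m^2 + m + 3) = m^3 + 2m^2 + 4m + 5,
and (m+1)^3 − (m+1)^2 + 3·(m+1) + 2 = m^3 + 2m^2 + 4m + 5.
This completes the inductive step, so s[k] = k^3 − k^2 + 3k + 2 for all k ≥ 0.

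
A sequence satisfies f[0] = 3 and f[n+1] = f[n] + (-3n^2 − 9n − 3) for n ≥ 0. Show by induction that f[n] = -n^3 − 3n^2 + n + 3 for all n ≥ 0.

Base case: f[0] = 3, and -0^3 − 3·0^2 + 0 + 3 = 3.
Assume f[j] = -j^3 − 3j^2 + j + 3.
Then f[j+1] = f[j] + (-3j^2 − 9j − 3) = (-j^3 − 3j^2 + j + 3) + (-3j^2 − 9j − 3) = -j^3 − 6j^2 − 8j,
and -(j+1)^3 − 3·(j+1)^2 + (j+1) + 3 = -j^3 − 6j^2 − 8j.
By induction, f[n] = -n^3 − 3n^2 + n + 3 for all n ≥ 0.

f[n] = -n^3 − 3n^2 + n + 3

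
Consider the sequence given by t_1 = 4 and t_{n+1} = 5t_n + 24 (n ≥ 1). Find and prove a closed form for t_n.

Claim: t_n = 2·5^n − 6.

Base case: t_1 = 4, and 2·5^1 − 6 = 10 − 6 = 4.
Assume t_j = 2·5^j − 6 for some j ≥ 1.
Then t_{j+1} = 5t_j + 24 = 5·(2·5^j − 6) + 24 = 10·5^j − 30 + 24 = 2·5^{j+1} − 6.
By induction, t_n = 2·5^n − 6 for all n ≥ 1.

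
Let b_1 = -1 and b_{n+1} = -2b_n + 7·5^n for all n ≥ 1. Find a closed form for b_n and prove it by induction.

Claim: b_n = 3·(-2)^n + 5^n.

Base case: b_1 = -1, and 3·(-2)^1 + 5^1 = -6 + 5 = -1.
Assume b_m = 3·(-2)^m + 5^m for some m ≥ 1.
Then b_{m+1} = -2b_m + 7·5^m = -2·(3·(-2)^m + 5^m) + 7·5^m = 3·(-2)^{m+1} − 2·5^m + 7·5^m = 3·(-2)^{m+1} + 5·5^m = 3·(-2)^{m+1} + 5^{m+1}.
By induction, b_n = 3·(-2)^n + 5^n for all n ≥ 1.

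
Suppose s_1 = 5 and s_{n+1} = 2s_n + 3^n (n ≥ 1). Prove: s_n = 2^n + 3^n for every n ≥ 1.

Base case: s_1 = 5, and 2^1 + 3^1 = 2 + 3 = 5.
Assume s_r = 2^r + 3^r for some r ≥ 1.
Then s_{r+1} = 2s_r + 3^r = 2·(2^r + 3^r) + 3^r = 2^{r+1} + 2·3^r + 3^r = 2^{r+1} + 3·3^r = 2^{r+1} + 3^{r+1}.
By induction, s_n = 2^n + 3^n for all n ≥ 1.

s_n = 2^n + 3^n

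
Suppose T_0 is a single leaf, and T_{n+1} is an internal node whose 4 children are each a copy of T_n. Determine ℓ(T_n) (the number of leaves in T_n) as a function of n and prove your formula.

Claim: ℓ(T_n) = 4^n.

Base case: ℓ(T_0) = 1, and 4^0 = 1.
Assume ℓ(T_r) = 4^r.
Then ℓ(T_{r+1}) = 4·ℓ(T_r) = 4·4^r = 4^{r+1}.
So the formula holds for r+1, and by induction ℓ(T_n) = 4^n for all n ≥ 0.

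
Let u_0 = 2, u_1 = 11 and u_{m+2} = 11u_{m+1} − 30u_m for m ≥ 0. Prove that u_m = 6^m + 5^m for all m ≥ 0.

Base cases: u_0 = 2 and 6^0 + 5^0 = 2; u_1 = 11 and 6^1 + 5^1 = 11.
Assume u_i = 6^i + 5^i for all 0 ≤ i ≤ j, where j ≥ 1.
Then u_{j+1} = 11u_j − 30u_{j−1} = 11·(6^j + 5^j) − 30·(6^{j−1} + 5^{j−1}) = (11·6 − 30)6^{j−1} + (11·5 − 30)5^{j−1} = 36·6^{j−1} + 25·5^{j−1} = 6^{j+1} + 5^{j+1}.
By strong induction, u_m = 6^m + 5^m for all m ≥ 0.

u_m = 6^m + 5^m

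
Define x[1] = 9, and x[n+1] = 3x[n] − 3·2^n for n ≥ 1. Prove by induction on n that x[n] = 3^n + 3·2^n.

Base case: x[1] = 9, and 3^1 + 3·2^1 = 3 + 6 = 9.
Assume x[k] = 3^k + 3·2^k for some k ≥ 1.
Then x[k+1] = 3x[k] − 3·2^k = 3·(3^k + 3·2^k) − 3·2^k = 3^{k+1} + 9·2^k − 3·2^k = 3^{k+1} + 6·2^k = 3^{k+1} + 3·2^{k+1}.
This completes the inductive step, so x[n] = 3^n + 3·2^n for all n ≥ 1.

x[n] = 3^n + 3·2^n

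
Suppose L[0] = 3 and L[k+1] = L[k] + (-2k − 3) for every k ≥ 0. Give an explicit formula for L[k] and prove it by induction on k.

Claim: L[k] = -k^2 − 2k + 3.

Base case: L[0] = 3, and -0^2 − 2·0 + 3 = 3.
Assume L[r] = -r^2 − 2r + 3.
Then L[r+1] = L[r] + (-2r − 3) = (-r^2 − 2r + 3) + (-2r − 3) = -r^2 − 4r,
and -(r+1)^2 − 2·(r+1) + 3 = -r^2 − 4r.
This completes the inductive step, so L[k] = -k^2 − 2k + 3 for all k ≥ 0.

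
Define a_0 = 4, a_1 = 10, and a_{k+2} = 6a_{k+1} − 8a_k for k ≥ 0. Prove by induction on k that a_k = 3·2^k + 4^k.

Base cases: a_0 = 4 and 3·2^0 + 4^0 = 4; a_1 = 10 and 3·2^1 + 4^1 = 10.
Assume a_i = 3·2^i + 4^i for all 0 ≤ i ≤ j, where j ≥ 1.
Then a_{j+1} = 6a_j − 8a_{j−1} = 6·(3·2^j + 4^j) − 8·(3·2^{j−1} + 4^{j−1}) = 3·(6·2 − 8)2^{j−1} + (6·4 − 8)4^{j−1} = 12·2^{j−1} + 16·4^{j−1} = 3·2^{j+1} + 4^{j+1}.
Hence a_k = 3·2^k + 4^k for every k ≥ 0, by strong induction.

a_k = 3·2^k + 4^k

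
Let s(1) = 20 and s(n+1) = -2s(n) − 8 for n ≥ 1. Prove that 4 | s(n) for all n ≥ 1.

Base case: s(1) = 20 = 4·5, so 4 | s(1).
Assume 4 | s(k), so s(k) = 4t for some integer t.
Then s(k+1) = -2s(k) − 8 = -2·(4t) − 8 = 4(-2t − 2), so 4 | s(k+1).
By induction, 4 | s(n) for all n ≥ 1.

4 | s(n)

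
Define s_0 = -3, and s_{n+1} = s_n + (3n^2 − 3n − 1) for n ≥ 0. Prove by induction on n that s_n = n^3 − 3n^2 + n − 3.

Base case: s_0 = -3, and 0^3 − 3·0^2 + 0 − 3 = -3.
Assume s_r = r^3 − 3r^2 + r − 3.
Then s_{r+1} = s_r + (3r^2 − 3r − 1) = (r^3 − 3r^2 + r − 3) + (3r^2 − 3r − 1) = r^3 − 2r − 4,
and (r+1)^3 − 3·(r+1)^2 + (r+1) − 3 = r^3 − 2r − 4.
By induction, s_n = n^3 − 3n^2 + n − 3 for all n ≥ 0.

s_n = n^3 − 3n^2 + n − 3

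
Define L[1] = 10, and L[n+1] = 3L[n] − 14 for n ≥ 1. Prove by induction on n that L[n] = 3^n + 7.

Base case: L[1] = 10, and 3^1 + 7 = 3 + 7 = 10.
Assume L[j] = 3^j + 7 for some j ≥ 1.
Then L[j+1] = 3L[j] − 14 = 3·(3^j + 7) − 14 = 3^{j+1} + 21 − 14 = 3^{j+1} + 7.
This completes the inductive step, so L[n] = 3^n + 7 for all n ≥ 1.

L[n] = 3^n + 7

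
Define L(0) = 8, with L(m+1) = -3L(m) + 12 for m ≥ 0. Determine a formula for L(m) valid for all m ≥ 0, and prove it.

Claim: L(m) = 5·(-3)^m + 3.

Base case: L(0) = 8, and 5·(-3)^0 + 3 = 5 + 3 = 8.
Assume L(k) = 5·(-3)^k + 3 for some k ≥ 0.
Then L(k+1) = -3L(k) + 12 = -3·(5·(-3)^k + 3) + 12 = -15·(-3)^k − 9 + 12 = 5·(-3)^{k+1} + 3.
By induction, L(m) = 5·(-3)^m + 3 for all m ≥ 0.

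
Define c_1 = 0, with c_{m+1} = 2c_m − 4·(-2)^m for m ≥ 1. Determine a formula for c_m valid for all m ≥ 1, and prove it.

Claim: c_m = 2^m + (-2)^m.

Base case: c_1 = 0, and 2^1 + (-2)^1 = 2 − 2 = 0.
Assume c_j = 2^j + (-2)^j for some j ≥ 1.
Then c_{j+1} = 2c_j − 4·(-2)^j = 2·(2^j + (-2)^j) − 4·(-2)^j = 2^{j+1} + 2·(-2)^j − 4·(-2)^j = 2^{j+1} − 2·(-2)^j = 2^{j+1} + (-2)^{j+1}.
By induction, c_m = 2^m + (-2)^m for all m ≥ 1.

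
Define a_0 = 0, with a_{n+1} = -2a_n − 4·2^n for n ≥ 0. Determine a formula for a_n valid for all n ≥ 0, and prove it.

Claim: a_n = (-2)^n − 2^n.

Base case: a_0 = 0, and (-2)^0 − 2^0 = 1 − 1 = 0.
Assume a_m = (-2)^m − 2^m for some m ≥ 0.
Then a_{m+1} = -2a_m − 4·2^m = -2·((-2)^m − 2^m) − 4·2^m = (-2)^{m+1} + 2·2^m − 4·2^m = (-2)^{m+1} − 2·2^m = (-2)^{m+1} − 2^{m+1}.
By induction, a_n = (-2)^n − 2^n for all n ≥ 0.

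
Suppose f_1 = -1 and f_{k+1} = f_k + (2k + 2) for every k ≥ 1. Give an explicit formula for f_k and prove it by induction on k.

Claim: f_k = k^2 + k − 3.

Base case: f_1 = -1, and 1^2 + 1 − 3 = -1.
Assume f_r = r^2 + r − 3.
Then f_{r+1} = f_r + (2r + 2) = (r^2 + r − 3) + (2r + 2) = r^2 + 3r − 1,
and (r+1)^2 + (r+1) − 3 = r^2 + 3r − 1.
By induction, f_k = k^2 + k − 3 for all k ≥ 1.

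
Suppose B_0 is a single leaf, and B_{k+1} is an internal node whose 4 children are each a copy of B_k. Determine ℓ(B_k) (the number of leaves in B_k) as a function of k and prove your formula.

Claim: ℓ(B_k) = 4^k.

Base case: ℓ(B_0) = 1, and 4^0 = 1.
Assume ℓ(B_m) = 4^m.
Then ℓ(B_{m+1}) = 4·ℓ(B_m) = 4·4^m = 4^{m+1}.
This completes the inductive step, so ℓ(B_k) = 4^k for all k ≥ 0.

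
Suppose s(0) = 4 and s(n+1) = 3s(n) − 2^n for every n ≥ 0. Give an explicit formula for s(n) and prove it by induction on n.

Claim: s(n) = 3·3^n + 2^n.

Base case: s(0) = 4, and 3·3^0 + 2^0 = 3 + 1 = 4.
Assume s(r) = 3·3^r + 2^r for some r ≥ 0.
Then s(r+1) = 3s(r) − 2^r = 3·(3·3^r + 2^r) − 2^r = 3·3^{r+1} + 3·2^r − 2^r = 3·3^{r+1} + 2·2^r = 3·3^{r+1} + 2^{r+1}.
This completes the inductive step, so s(n) = 3·3^n + 2^n for all n ≥ 0.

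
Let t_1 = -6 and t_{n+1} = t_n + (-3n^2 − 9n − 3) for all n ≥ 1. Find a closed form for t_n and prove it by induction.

Claim: t_n = -n^3 − 3n^2 + n − 3.

Base case: t_1 = -6, and -1^3 − 3·1^2 + 1 − 3 = -6.
Assume t_r = -r^3 − 3r^2 + r − 3.
Then t_{r+1} = t_r + (-3r^2 − 9r − 3) = (-r^3 − 3r^2 + r − 3) + (-3r^2 − 9r − 3) = -r^3 − 6r^2 − 8r − 6,
and -(r+1)^3 − 3·(r+1)^2 + (r+1) − 3 = -r^3 − 6r^2 − 8r − 6.
By induction, t_n = -n^3 − 3n^2 + n − 3 for all n ≥ 1.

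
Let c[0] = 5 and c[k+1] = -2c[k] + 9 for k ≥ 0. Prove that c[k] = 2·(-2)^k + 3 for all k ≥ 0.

Base case: c[0] = 5, and 2·(-2)^0 + 3 = 2 + 3 = 5.
Assume c[r] = 2·(-2)^r + 3 for some r ≥ 0.
Then c[r+1] = -2c[r] + 9 = -2·(2·(-2)^r + 3) + 9 = -4·(-2)^r − 6 + 9 = 2·(-2)^{r+1} + 3.
Hence c[k] = 2·(-2)^k + 3 for every k ≥ 0, by induction.

c[k] = 2·(-2)^k + 3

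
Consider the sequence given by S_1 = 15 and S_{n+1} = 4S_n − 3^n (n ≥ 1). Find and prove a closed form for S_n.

Claim: S_n = 3·4^n + 3^n.

Base case: S_1 = 15, and 3·4^1 + 3^1 = 12 + 3 = 15.
Assume S_r = 3·4^r + 3^r for some r ≥ 1.
Then S_{r+1} = 4S_r − 3^r = 4·(3·4^r + 3^r) − 3^r = 3·4^{r+1} + 4·3^r − 3^r = 3·4^{r+1} + 3·3^r = 3·4^{r+1} + 3^{r+1}.
By induction, S_n = 3·4^n + 3^n for all n ≥ 1.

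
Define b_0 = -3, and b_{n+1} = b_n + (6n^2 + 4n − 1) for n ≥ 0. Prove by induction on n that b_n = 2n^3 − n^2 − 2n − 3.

Base case: b_0 = -3, and 2·0^3 − 0^2 − 2·0 − 3 = -3.
Assume b_j = 2j^3 − j^2 − 2j − 3.
Then b_{j+1} = b_j + (6j^2 + 4j − 1) = (2j^3 − j^2 − 2j − 3) + (6j^2 + 4j − 1) = 2j^3 + 5j^2 + 2j − 4,
and 2·(j+1)^3 − (j+1)^2 − 2·(j+1) − 3 = 2j^3 + 5j^2 + 2j − 4.
This completes the inductive step, so b_n = 2n^3 − n^2 − 2n − 3 for all n ≥ 0.

b_n = 2n^3 − n^2 − 2n − 3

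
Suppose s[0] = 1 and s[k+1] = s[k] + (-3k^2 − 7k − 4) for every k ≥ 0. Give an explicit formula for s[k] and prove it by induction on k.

Claim: s[k] = -k^3 − 2k^2 − k + 1.

Base case: s[0] = 1, and -0^3 − 2·0^2 − 0 + 1 = 1.
Assume s[j] = -j^3 − 2j^2 − j + 1.
Then s[j+1] = s[j] + (-3j^2 − 7j − 4) = (-j^3 − 2j^2 − j + 1) + (-3j^2 − 7j − 4) = -j^3 − 5j^2 − 8j − 3,
and -(j+1)^3 − 2·(j+1)^2 − (j+1) + 1 = -j^3 − 5j^2 − 8j − 3.
Hence s[k] = -k^3 − 2k^2 − k + 1 for every k ≥ 0, by induction.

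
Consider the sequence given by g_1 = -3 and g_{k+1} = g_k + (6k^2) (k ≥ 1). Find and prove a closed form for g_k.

Claim: g_k = 2k^3 − 3k^2 + k − 3.

Base case: g_1 = -3, and 2·1^3 − 3·1^2 + 1 − 3 = -3.
Assume g_r = 2r^3 − 3r^2 + r − 3.
Then g_{r+1} = g_r + (6r^2) = (2r^3 − 3r^2 + r − 3) + (6r^2) = 2r^3 + 3r^2 + r − 3,
and 2·(r+1)^3 − 3·(r+1)^2 + (r+1) − 3 = 2r^3 + 3r^2 + r − 3.
Hence g_k = 2k^3 − 3k^2 + k − 3 for every k ≥ 1, by induction.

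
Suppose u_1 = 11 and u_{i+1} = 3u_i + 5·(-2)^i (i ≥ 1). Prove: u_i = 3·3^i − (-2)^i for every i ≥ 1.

Base case: u_1 = 11, and 3·3^1 − (-2)^1 = 9 + 2 = 11.
Assume u_k = 3·3^k − (-2)^k for some k ≥ 1.
Then u_{k+1} = 3u_k + 5·(-2)^k = 3·(3·3^k − (-2)^k) + 5·(-2)^k = 3·3^{k+1} − 3·(-2)^k + 5·(-2)^k = 3·3^{k+1} + 2·(-2)^k = 3·3^{k+1} − (-2)^{k+1}.
Hence u_i = 3·3^i − (-2)^i for every i ≥ 1, by induction.

u_i = 3·3^i − (-2)^i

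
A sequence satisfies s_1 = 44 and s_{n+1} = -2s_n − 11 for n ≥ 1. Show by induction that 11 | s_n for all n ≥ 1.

Base case: s_1 = 44 = 11·4, so 11 | s_1.
Assume 11 | s_r, so s_r = 11t for some integer t.
Then s_{r+1} = -2s_r − 11 = -2·(11t) − 11 = 11(-2t − 1), so 11 | s_{r+1}.
Hence 11 | s_n for every n ≥ 1, by induction.

11 | s_n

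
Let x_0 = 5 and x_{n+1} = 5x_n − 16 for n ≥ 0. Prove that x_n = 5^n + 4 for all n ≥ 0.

Base case: x_0 = 5, and 5^0 + 4 = 1 + 4 = 5.
Assume x_k = 5^k + 4 for some k ≥ 0.
Then x_{k+1} = 5x_k − 16 = 5·(5^k + 4) − 16 = 5^{k+1} + 20 − 16 = 5^{k+1} + 4.
This completes the inductive step, so x_n = 5^n + 4 for all n ≥ 0.

x_n = 5^n + 4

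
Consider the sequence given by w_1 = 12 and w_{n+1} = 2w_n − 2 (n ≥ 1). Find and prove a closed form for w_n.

Claim: w_n = 5·2^n + 2.

Base case: w_1 = 12, and 5·2^1 + 2 = 10 + 2 = 12.
Assume w_r = 5·2^r + 2 for some r ≥ 1.
Then w_{r+1} = 2w_r − 2 = 2·(5·2^r + 2) − 2 = 10·2^r + 4 − 2 = 5·2^{r+1} + 2.
This completes the inductive step, so w_n = 5·2^n + 2 for all n ≥ 1.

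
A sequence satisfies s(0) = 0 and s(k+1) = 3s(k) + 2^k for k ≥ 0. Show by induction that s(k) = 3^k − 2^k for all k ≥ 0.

Base case: s(0) = 0, and 3^0 − 2^0 = 1 − 1 = 0.
Assume s(r) = 3^r − 2^r for some r ≥ 0.
Then s(r+1) = 3s(r) + 2^r = 3·(3^r − 2^r) + 2^r = 3^{r+1} − 3·2^r + 2^r = 3^{r+1} − 2·2^r = 3^{r+1} − 2^{r+1}.
Hence s(k) = 3^k − 2^k for every k ≥ 0, by induction.

s(k) = 3^k − 2^k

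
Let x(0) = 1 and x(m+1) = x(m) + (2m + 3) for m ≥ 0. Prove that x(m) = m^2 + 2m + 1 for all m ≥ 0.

Base case: x(0) = 1, and 0^2 + 2·0 + 1 = 1.
Assume x(r) = r^2 + 2r + 1.
Then x(r+1) = x(r) + (2r + 3) = (r^2 + 2r + 1) + (2r + 3) = r^2 + 4r + 4,
and (r+1)^2 + 2·(r+1) + 1 = r^2 + 4r + 4.
Hence x(m) = m^2 + 2m + 1 for every m ≥ 0, by induction.

x(m) = m^2 + 2m + 1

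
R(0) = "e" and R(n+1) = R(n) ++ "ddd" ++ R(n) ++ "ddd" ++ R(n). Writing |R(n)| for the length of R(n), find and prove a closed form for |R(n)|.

Claim: |R(n)| = 4·3^n − 3.

Base case: |R(0)| = 1, and 4·3^0 − 3 = 1.
Assume |R(r)| = 4·3^r − 3.
Then |R(r+1)| = 3|R(r)| + 6 = 3(4·3^r − 3) + 6 = 4·3^{r+1} − 9 + 6 = 4·3^{r+1} − 3.
By induction, |R(n)| = 4·3^n − 3 for all n ≥ 0.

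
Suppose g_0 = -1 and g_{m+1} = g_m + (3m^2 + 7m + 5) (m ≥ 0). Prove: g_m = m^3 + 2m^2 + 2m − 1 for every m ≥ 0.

Base case: g_0 = -1, and 0^3 + 2·0^2 + 2·0 − 1 = -1.
Assume g_k = k^3 + 2k^2 + 2k − 1.
Then g_{k+1} = g_k + (3k^2 + 7k + 5) = (k^3 + 2k^2 + 2k − 1) + (3k^2 + 7k + 5) = k^3 + 5k^2 + 9k + 4,
and (k+1)^3 + 2·(k+1)^2 + 2·(k+1) − 1 = k^3 + 5k^2 + 9k + 4.
By induction, g_m = m^3 + 2m^2 + 2m − 1 for all m ≥ 0.

g_m = m^3 + 2m^2 + 2m − 1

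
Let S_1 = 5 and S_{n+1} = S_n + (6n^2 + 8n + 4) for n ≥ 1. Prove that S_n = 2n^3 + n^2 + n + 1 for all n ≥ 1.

Base case: S_1 = 5, and 2·1^3 + 1^2 + 1 + 1 = 5.
Assume S_r = 2r^3 + r^2 + r + 1.
Then S_{r+1} = S_r + (6r^2 + 8r + 4) = (2r^3 + r^2 + r + 1) + (6r^2 + 8r + 4) = 2r^3 + 7r^2 + 9r + 5,
and 2·(r+1)^3 + (r+1)^2 + (r+1) + 1 = 2r^3 + 7r^2 + 9r + 5.
By induction, S_n = 2n^3 + n^2 + n + 1 for all n ≥ 1.

S_n = 2n^3 + n^2 + n + 1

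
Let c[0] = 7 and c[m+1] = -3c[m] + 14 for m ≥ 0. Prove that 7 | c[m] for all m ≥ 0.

Base case: c[0] = 7 = 7·1, so 7 | c[0].
Assume 7 | c[k], so c[k] = 7t for some integer t.
Then c[k+1] = -3c[k] + 14 = -3·(7t) + 14 = 7(-3t + 2), so 7 | c[k+1].
Hence 7 | c[m] for every m ≥ 0, by induction.

7 | c[m]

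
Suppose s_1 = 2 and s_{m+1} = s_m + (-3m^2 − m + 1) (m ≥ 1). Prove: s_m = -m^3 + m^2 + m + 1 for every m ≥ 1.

Base case: s_1 = 2, and -1^3 + 1^2 + 1 + 1 = 2.
Assume s_j = -j^3 + j^2 + j + 1.
Then s_{j+1} = s_j + (-3j^2 − j + 1) = (-j^3 + j^2 + j + 1) + (-3j^2 − j + 1) = -j^3 − 2j^2 + 2,
and -(j+1)^3 + (j+1)^2 + (j+1) + 1 = -j^3 − 2j^2 + 2.
Hence s_m = -m^3 + m^2 + m + 1 for every m ≥ 1, by induction.

s_m = -m^3 + m^2 + m + 1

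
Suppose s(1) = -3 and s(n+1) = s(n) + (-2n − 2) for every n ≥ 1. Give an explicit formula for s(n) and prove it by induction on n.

Claim: s(n) = -n^2 − n − 1.

Base case: s(1) = -3, and -1^2 − 1 − 1 = -3.
Assume s(k) = -k^2 − k − 1.
Then s(k+1) = s(k) + (-2k − 2) = (-k^2 − k − 1) + (-2k − 2) = -k^2 − 3k − 3,
and -(k+1)^2 − (k+1) − 1 = -k^2 − 3k − 3.
By induction, s(n) = -n^2 − n − 1 for all n ≥ 1.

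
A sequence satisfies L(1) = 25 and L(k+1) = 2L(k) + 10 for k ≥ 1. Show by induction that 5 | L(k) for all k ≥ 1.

Base case: L(1) = 25 = 5·5, so 5 | L(1).
Assume 5 | L(m), so L(m) = 5t for some integer t.
Then L(m+1) = 2L(m) + 10 = 2·(5t) + 10 = 5(2t + 2), so 5 | L(m+1).
By induction, 5 | L(k) for all k ≥ 1.

5 | L(k)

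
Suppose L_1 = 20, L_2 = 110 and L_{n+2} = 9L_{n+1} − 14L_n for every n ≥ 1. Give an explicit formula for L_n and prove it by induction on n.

Claim: L_n = 3·2^n + 2·7^n.

Base cases: L_1 = 20 and 3·2^1 + 2·7^1 = 20; L_2 = 110 and 3·2^2 + 2·7^2 = 110.
Assume L_j = 3·2^j + 2·7^j for all 1 ≤ j ≤ r, where r ≥ 2.
Then L_{r+1} = 9L_r − 14L_{r−1} = 9·(3·2^r + 2·7^r) − 14·(3·2^{r−1} + 2·7^{r−1}) = 3·(9·2 − 14)2^{r−1} + 2·(9·7 − 14)7^{r−1} = 12·2^{r−1} + 98·7^{r−1} = 3·2^{r+1} + 2·7^{r+1}.
Hence L_n = 3·2^n + 2·7^n for every n ≥ 1, by strong induction.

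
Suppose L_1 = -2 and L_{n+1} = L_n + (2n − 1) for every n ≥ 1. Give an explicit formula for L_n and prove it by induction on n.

Claim: L_n = n^2 − 2n − 1.

Base case: L_1 = -2, and 1^2 − 2·1 − 1 = -2.
Assume L_m = m^2 − 2m − 1.
Then L_{m+1} = L_m + (2m − 1) = (m^2 − 2m − 1) + (2m − 1) = m^2 − 2,
and (m+1)^2 − 2·(m+1) − 1 = m^2 − 2.
By induction, L_n = n^2 − 2n − 1 for all n ≥ 1.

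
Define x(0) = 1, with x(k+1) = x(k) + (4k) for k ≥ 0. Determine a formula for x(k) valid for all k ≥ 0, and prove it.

Claim: x(k) = 2k^2 − 2k + 1.

Base case: x(0) = 1, and 2·0^2 − 2·0 + 1 = 1.
Assume x(j) = 2j^2 − 2j + 1.
Then x(j+1) = x(j) + (4j) = (2j^2 − 2j + 1) + (4j) = 2j^2 + 2j + 1,
and 2·(j+1)^2 − 2·(j+1) + 1 = 2j^2 + 2j + 1.
Hence x(k) = 2k^2 − 2k + 1 for every k ≥ 0, by induction.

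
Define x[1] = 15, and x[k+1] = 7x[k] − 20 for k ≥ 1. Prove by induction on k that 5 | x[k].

Base case: x[1] = 15 = 5·3, so 5 | x[1].
Assume 5 | x[m], so x[m] = 5t for some integer t.
Then x[m+1] = 7x[m] − 20 = 7·(5t) − 20 = 5(7t − 4), so 5 | x[m+1].
This completes the inductive step, so 5 | x[k] for all k ≥ 1.

5 | x[k]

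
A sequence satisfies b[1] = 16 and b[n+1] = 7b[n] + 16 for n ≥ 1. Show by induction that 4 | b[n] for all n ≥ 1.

Base case: b[1] = 16 = 4·4, so 4 | b[1].
Assume 4 | b[r], so b[r] = 4t for some integer t.
Then b[r+1] = 7b[r] + 16 = 7·(4t) + 16 = 4(7t + 4), so 4 | b[r+1].
By induction, 4 | b[n] for all n ≥ 1.

4 | b[n]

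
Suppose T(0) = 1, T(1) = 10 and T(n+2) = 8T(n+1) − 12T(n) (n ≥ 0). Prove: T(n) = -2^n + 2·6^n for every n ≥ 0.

Base cases: T(0) = 1 and -2^0 + 2·6^0 = 1; T(1) = 10 and -2^1 + 2·6^1 = 10.
Assume T(j) = -2^j + 2·6^j for all 0 ≤ j ≤ k, where k ≥ 1.
Then T(k+1) = 8T(k) − 12T(k−1) = 8·(-2^k + 2·6^k) − 12·(-2^{k−1} + 2·6^{k−1}) = -(8·2 − 12)2^{k−1} + 2·(8·6 − 12)6^{k−1} = -4·2^{k−1} + 72·6^{k−1} = -2^{k+1} + 2·6^{k+1}.
This completes the inductive step, so T(n) = -2^n + 2·6^n for all n ≥ 0.

T(n) = -2^n + 2·6^n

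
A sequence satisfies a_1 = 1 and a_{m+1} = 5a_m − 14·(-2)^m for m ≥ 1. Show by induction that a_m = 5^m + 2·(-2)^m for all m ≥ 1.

Base case: a_1 = 1, and 5^1 + 2·(-2)^1 = 5 − 4 = 1.
Assume a_r = 5^r + 2·(-2)^r for some r ≥ 1.
Then a_{r+1} = 5a_r − 14·(-2)^r = 5·(5^r + 2·(-2)^r) − 14·(-2)^r = 5^{r+1} + 10·(-2)^r − 14·(-2)^r = 5^{r+1} − 4·(-2)^r = 5^{r+1} + 2·(-2)^{r+1}.
By induction, a_m = 5^m + 2·(-2)^m for all m ≥ 1.

a_m = 5^m + 2·(-2)^m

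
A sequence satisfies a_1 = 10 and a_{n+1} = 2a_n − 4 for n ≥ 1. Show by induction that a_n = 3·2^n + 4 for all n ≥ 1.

Base case: a_1 = 10, and 3·2^1 + 4 = 6 + 4 = 10.
Assume a_r = 3·2^r + 4 for some r ≥ 1.
Then a_{r+1} = 2a_r − 4 = 2·(3·2^r + 4) − 4 = 6·2^r + 8 − 4 = 3·2^{r+1} + 4.
This completes the inductive step, so a_n = 3·2^n + 4 for all n ≥ 1.

a_n = 3·2^n + 4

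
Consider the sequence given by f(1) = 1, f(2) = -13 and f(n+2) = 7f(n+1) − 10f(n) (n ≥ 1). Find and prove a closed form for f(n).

Claim: f(n) = 3·2^n − 5^n.

Base cases: f(1) = 1 and 3·2^1 − 5^1 = 1; f(2) = -13 and 3·2^2 − 5^2 = -13.
Assume f(j) = 3·2^j − 5^j for all 1 ≤ j ≤ r, where r ≥ 2.
Then f(r+1) = 7f(r) − 10f(r−1) = 7·(3·2^r − 5^r) − 10·(3·2^{r−1} − 5^{r−1}) = 3·(7·2 − 10)2^{r−1} − (7·5 − 10)5^{r−1} = 12·2^{r−1} − 25·5^{r−1} = 3·2^{r+1} − 5^{r+1}.
So the formula holds for r+1, and by strong induction f(n) = 3·2^n − 5^n for all n ≥ 1.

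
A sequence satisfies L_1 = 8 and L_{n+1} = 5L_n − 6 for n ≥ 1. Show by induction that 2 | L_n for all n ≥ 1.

Base case: L_1 = 8 = 2·4, so 2 | L_1.
Assume 2 | L_r, so L_r = 2t for some integer t.
Then L_{r+1} = 5L_r − 6 = 5·(2t) − 6 = 2(5t − 3), so 2 | L_{r+1}.
This completes the inductive step, so 2 | L_n for all n ≥ 1.

2 | L_n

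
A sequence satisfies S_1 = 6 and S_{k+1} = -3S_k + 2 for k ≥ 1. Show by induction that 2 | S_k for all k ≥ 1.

Base case: S_1 = 6 = 2·3, so 2 | S_1.
Assume 2 | S_r, so S_r = 2t for some integer t.
Then S_{r+1} = -3S_r + 2 = -3·(2t) + 2 = 2(-3t + 1), so 2 | S_{r+1}.
This completes the inductive step, so 2 | S_k for all k ≥ 1.

2 | S_k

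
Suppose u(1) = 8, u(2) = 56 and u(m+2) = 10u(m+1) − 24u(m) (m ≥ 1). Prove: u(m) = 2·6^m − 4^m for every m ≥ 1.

Base cases: u(1) = 8 and 2·6^1 − 4^1 = 8; u(2) = 56 and 2·6^2 − 4^2 = 56.
Assume u(j) = 2·6^j − 4^j for all 1 ≤ j ≤ r, where r ≥ 2.
Then u(r+1) = 10u(r) − 24u(r−1) = 10·(2·6^r − 4^r) − 24·(2·6^{r−1} − 4^{r−1}) = 2·(10·6 − 24)6^{r−1} − (10·4 − 24)4^{r−1} = 72·6^{r−1} − 16·4^{r−1} = 2·6^{r+1} − 4^{r+1}.
By strong induction, u(m) = 2·6^m − 4^m for all m ≥ 1.

u(m) = 2·6^m − 4^m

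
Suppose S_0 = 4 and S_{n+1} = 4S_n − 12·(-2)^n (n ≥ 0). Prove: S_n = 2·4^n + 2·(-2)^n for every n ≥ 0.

Base case: S_0 = 4, and 2·4^0 + 2·(-2)^0 = 2 + 2 = 4.
Assume S_k = 2·4^k + 2·(-2)^k for some k ≥ 0.
Then S_{k+1} = 4S_k − 12·(-2)^k = 4·(2·4^k + 2·(-2)^k) − 12·(-2)^k = 2·4^{k+1} + 8·(-2)^k − 12·(-2)^k = 2·4^{k+1} − 4·(-2)^k = 2·4^{k+1} + 2·(-2)^{k+1}.
So the formula holds for k+1, and by induction S_n = 2·4^n + 2·(-2)^n for all n ≥ 0.

S_n = 2·4^n + 2·(-2)^n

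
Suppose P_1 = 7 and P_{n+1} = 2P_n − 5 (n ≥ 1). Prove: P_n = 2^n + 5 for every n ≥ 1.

Base case: P_1 = 7, and 2^1 + 5 = 2 + 5 = 7.
Assume P_k = 2^k + 5 for some k ≥ 1.
Then P_{k+1} = 2P_k − 5 = 2·(2^k + 5) − 5 = 2^{k+1} + 10 − 5 = 2^{k+1} + 5.
So the formula holds for k+1, and by induction P_n = 2^n + 5 for all n ≥ 1.

P_n = 2^n + 5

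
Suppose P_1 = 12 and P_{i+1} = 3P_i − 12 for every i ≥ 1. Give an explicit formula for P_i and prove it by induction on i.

Claim: P_i = 2·3^i + 6.

Base case: P_1 = 12, and 2·3^1 + 6 = 6 + 6 = 12.
Assume P_k = 2·3^k + 6 for some k ≥ 1.
Then P_{k+1} = 3P_k − 12 = 3·(2·3^k + 6) − 12 = 6·3^k + 18 − 12 = 2·3^{k+1} + 6.
So the formula holds for k+1, and by induction P_i = 2·3^i + 6 for all i ≥ 1.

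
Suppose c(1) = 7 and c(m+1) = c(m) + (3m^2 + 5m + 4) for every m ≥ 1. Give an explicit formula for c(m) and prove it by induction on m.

Claim: c(m) = m^3 + m^2 + 2m + 3.

Base case: c(1) = 7, and 1^3 + 1^2 + 2·1 + 3 = 7.
Assume c(k) = k^3 + k^2 + 2k + 3.
Then c(k+1) = c(k) + (3k^2 + 5k + 4) = (k^3 + k^2 + 2k + 3) + (3k^2 + 5k + 4) = k^3 + 4k^2 + 7k + 7,
and (k+1)^3 + (k+1)^2 + 2·(k+1) + 3 = k^3 + 4k^2 + 7k + 7.
Hence c(m) = m^3 + m^2 + 2m + 3 for every m ≥ 1, by induction.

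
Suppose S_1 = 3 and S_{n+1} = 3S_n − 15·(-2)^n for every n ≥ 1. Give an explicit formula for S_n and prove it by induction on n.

Claim: S_n = 3·3^n + 3·(-2)^n.

Base case: S_1 = 3, and 3·3^1 + 3·(-2)^1 = 9 − 6 = 3.
Assume S_j = 3·3^j + 3·(-2)^j for some j ≥ 1.
Then S_{j+1} = 3S_j − 15·(-2)^j = 3·(3·3^j + 3·(-2)^j) − 15·(-2)^j = 3·3^{j+1} + 9·(-2)^j − 15·(-2)^j = 3·3^{j+1} − 6·(-2)^j = 3·3^{j+1} + 3·(-2)^{j+1}.
By induction, S_n = 3·3^n + 3·(-2)^n for all n ≥ 1.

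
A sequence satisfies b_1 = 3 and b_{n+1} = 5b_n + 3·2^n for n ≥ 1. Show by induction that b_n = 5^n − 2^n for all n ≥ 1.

Base case: b_1 = 3, and 5^1 − 2^1 = 5 − 2 = 3.
Assume b_j = 5^j − 2^j for some j ≥ 1.
Then b_{j+1} = 5b_j + 3·2^j = 5·(5^j − 2^j) + 3·2^j = 5^{j+1} − 5·2^j + 3·2^j = 5^{j+1} − 2·2^j = 5^{j+1} − 2^{j+1}.
So the formula holds for j+1, and by induction b_n = 5^n − 2^n for all n ≥ 1.

b_n = 5^n − 2^n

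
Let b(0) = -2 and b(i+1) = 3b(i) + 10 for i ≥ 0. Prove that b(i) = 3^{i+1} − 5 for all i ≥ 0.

Base case: b(0) = -2, and 3^{0+1} − 5 = 3 − 5 = -2.
Assume b(m) = 3^{m+1} − 5 for some m ≥ 0.
Then b(m+1) = 3b(m) + 10 = 3·(3^{m+1} − 5) + 10 = 3^{m+2} − 15 + 10 = 3^{m+2} − 5.
Hence b(i) = 3^{i+1} − 5 for every i ≥ 0, by induction.

b(i) = 3^{i+1} − 5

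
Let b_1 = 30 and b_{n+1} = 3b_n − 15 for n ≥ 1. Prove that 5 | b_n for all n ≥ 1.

Base case: b_1 = 30 = 5·6, so 5 | b_1.
Assume 5 | b_r, so b_r = 5t for some integer t.
Then b_{r+1} = 3b_r − 15 = 3·(5t) − 15 = 5(3t − 3), so 5 | b_{r+1}.
This completes the inductive step, so 5 | b_n for all n ≥ 1.

5 | b_n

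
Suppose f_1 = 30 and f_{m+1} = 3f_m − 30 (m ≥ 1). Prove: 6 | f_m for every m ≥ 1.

Base case: f_1 = 30 = 6·5, so 6 | f_1.
Assume 6 | f_r, so f_r = 6t for some integer t.
Then f_{r+1} = 3f_r − 30 = 3·(6t) − 30 = 6(3t − 5), so 6 | f_{r+1}.
So the property holds for r+1, and by induction 6 | f_m for all m ≥ 1.

6 | f_m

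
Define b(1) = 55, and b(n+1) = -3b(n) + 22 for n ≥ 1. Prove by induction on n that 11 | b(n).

Base case: b(1) = 55 = 11·5, so 11 | b(1).
Assume 11 | b(k), so b(k) = 11t for some integer t.
Then b(k+1) = -3b(k) + 22 = -3·(11t) + 22 = 11(-3t + 2), so 11 | b(k+1).
By induction, 11 | b(n) for all n ≥ 1.

11 | b(n)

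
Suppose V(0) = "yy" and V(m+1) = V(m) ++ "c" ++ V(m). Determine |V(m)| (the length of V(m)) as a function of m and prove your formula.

Claim: |V(m)| = 3·2^m − 1.

Base case: |V(0)| = 2, and 3·2^0 − 1 = 2.
Assume |V(k)| = 3·2^k − 1.
Then |V(k+1)| = |V(k)| + 1 + |V(k)| = 2|V(k)| + 1 = 2(3·2^k − 1) + 1 = 3·2^{k+1} − 2 + 1 = 3·2^{k+1} − 1.
Hence |V(m)| = 3·2^m − 1 for every m ≥ 0, by induction.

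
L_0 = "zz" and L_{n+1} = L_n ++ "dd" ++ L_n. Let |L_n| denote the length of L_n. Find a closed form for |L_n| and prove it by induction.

Claim: |L_n| = 2^{n+2} − 2.

Base case: |L_0| = 2, and 2^{0+2} − 2 = 2.
Assume |L_j| = 2^{j+2} − 2.
Then |L_{j+1}| = |L_j| + 2 + |L_j| = 2|L_j| + 2 = 2(2^{j+2} − 2) + 2 = 2^{j+3} − 4 + 2 = 2^{j+3} − 2.
By induction, |L_n| = 2^{n+2} − 2 for all n ≥ 0.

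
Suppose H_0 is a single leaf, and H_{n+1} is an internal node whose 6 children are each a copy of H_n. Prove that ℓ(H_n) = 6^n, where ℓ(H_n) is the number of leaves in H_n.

Base case: ℓ(H_0) = 1, and 6^0 = 1.
Assume ℓ(H_j) = 6^j.
Then ℓ(H_{j+1}) = 6·ℓ(H_j) = 6·6^j = 6^{j+1}.
By induction, ℓ(H_n) = 6^n for all n ≥ 0.

ℓ(H_n) = 6^n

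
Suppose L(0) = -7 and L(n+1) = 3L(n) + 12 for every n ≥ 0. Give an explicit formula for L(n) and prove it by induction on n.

Claim: L(n) = -3^n − 6.

Base case: L(0) = -7, and -3^0 − 6 = -1 − 6 = -7.
Assume L(j) = -3^j − 6 for some j ≥ 0.
Then L(j+1) = 3L(j) + 12 = 3·(-3^j − 6) + 12 = -3^{j+1} − 18 + 12 = -3^{j+1} − 6.
So the formula holds for j+1, and by induction L(n) = -3^n − 6 for all n ≥ 0.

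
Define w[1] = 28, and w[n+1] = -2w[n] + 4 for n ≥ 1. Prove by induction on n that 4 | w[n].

Base case: w[1] = 28 = 4·7, so 4 | w[1].
Assume 4 | w[r], so w[r] = 4t for some integer t.
Then w[r+1] = -2w[r] + 4 = -2·(4t) + 4 = 4(-2t + 1), so 4 | w[r+1].
So the property holds for r+1, and by induction 4 | w[n] for all n ≥ 1.

4 | w[n]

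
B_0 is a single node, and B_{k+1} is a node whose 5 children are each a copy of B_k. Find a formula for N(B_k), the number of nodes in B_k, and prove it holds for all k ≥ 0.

Claim: N(B_k) = (5^{k+1} − 1)/4.

Base case: N(B_0) = 1, and (5^{0+1} − 1)/4 = 1.
Assume N(B_j) = (5^{j+1} − 1)/4.
Then N(B_{j+1}) = 1 + 5N(B_j) = 1 + 5·(5^{j+1} − 1)/4 = 1 + (5^{j+2} − 5)/4 = (4 + 5^{j+2} − 5)/4 = (5^{j+2} − 1)/4.
So the formula holds for j+1, and by induction N(B_k) = (5^{k+1} − 1)/4 for all k ≥ 0.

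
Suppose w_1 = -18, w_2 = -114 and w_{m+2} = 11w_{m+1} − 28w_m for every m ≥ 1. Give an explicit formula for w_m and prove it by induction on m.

Claim: w_m = -4^m − 2·7^m.

Base cases: w_1 = -18 and -4^1 − 2·7^1 = -18; w_2 = -114 and -4^2 − 2·7^2 = -114.
Assume w_j = -4^j − 2·7^j for all 1 ≤ j ≤ r, where r ≥ 2.
Then w_{r+1} = 11w_r − 28w_{r−1} = 11·(-4^r − 2·7^r) − 28·(-4^{r−1} − 2·7^{r−1}) = -(11·4 − 28)4^{r−1} − 2·(11·7 − 28)7^{r−1} = -16·4^{r−1} − 98·7^{r−1} = -4^{r+1} − 2·7^{r+1}.
By strong induction, w_m = -4^m − 2·7^m for all m ≥ 1.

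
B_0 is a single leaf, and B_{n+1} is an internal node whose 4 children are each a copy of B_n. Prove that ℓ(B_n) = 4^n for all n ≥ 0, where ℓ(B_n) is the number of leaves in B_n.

Base case: ℓ(B_0) = 1, and 4^0 = 1.
Assume ℓ(B_r) = 4^r.
Then ℓ(B_{r+1}) = 4·ℓ(B_r) = 4·4^r = 4^{r+1}.
This completes the inductive step, so ℓ(B_n) = 4^n for all n ≥ 0.

ℓ(B_n) = 4^n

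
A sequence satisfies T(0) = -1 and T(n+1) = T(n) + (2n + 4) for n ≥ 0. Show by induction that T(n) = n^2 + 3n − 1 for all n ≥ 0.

Base case: T(0) = -1, and 0^2 + 3·0 − 1 = -1.
Assume T(m) = m^2 + 3m − 1.
Then T(m+1) = T(m) + (2m + 4) = (m^2 + 3m − 1) + (2m + 4) = m^2 + 5m + 3,
and (m+1)^2 + 3·(m+1) − 1 = m^2 + 5m + 3.
This completes the inductive step, so T(n) = n^2 + 3n − 1 for all n ≥ 0.

T(n) = n^2 + 3n − 1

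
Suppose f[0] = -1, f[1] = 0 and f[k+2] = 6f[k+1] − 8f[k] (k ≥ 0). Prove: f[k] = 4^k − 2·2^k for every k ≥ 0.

Base cases: f[0] = -1 and 4^0 − 2·2^0 = -1; f[1] = 0 and 4^1 − 2·2^1 = 0.
Assume f[j] = 4^j − 2·2^j for all 0 ≤ j ≤ r, where r ≥ 1.
Then f[r+1] = 6f[r] − 8f[r−1] = 6·(4^r − 2·2^r) − 8·(4^{r−1} − 2·2^{r−1}) = (6·4 − 8)4^{r−1} − 2·(6·2 − 8)2^{r−1} = 16·4^{r−1} − 8·2^{r−1} = 4^{r+1} − 2·2^{r+1}.
Hence f[k] = 4^k − 2·2^k for every k ≥ 0, by strong induction.

f[k] = 4^k − 2·2^k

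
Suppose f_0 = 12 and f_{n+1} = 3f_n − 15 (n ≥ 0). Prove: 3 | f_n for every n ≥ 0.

Base case: f_0 = 12 = 3·4, so 3 | f_0.
Assume 3 | f_r, so f_r = 3t for some integer t.
Then f_{r+1} = 3f_r − 15 = 3·(3t) − 15 = 3(3t − 5), so 3 | f_{r+1}.
Hence 3 | f_n for every n ≥ 0, by induction.

3 | f_n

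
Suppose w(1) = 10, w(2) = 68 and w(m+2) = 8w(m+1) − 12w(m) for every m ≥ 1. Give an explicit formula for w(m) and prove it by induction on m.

Claim: w(m) = -2^m + 2·6^m.

Base cases: w(1) = 10 and -2^1 + 2·6^1 = 10; w(2) = 68 and -2^2 + 2·6^2 = 68.
Assume w(j) = -2^j + 2·6^j for all 1 ≤ j ≤ k, where k ≥ 2.
Then w(k+1) = 8w(k) − 12w(k−1) = 8·(-2^k + 2·6^k) − 12·(-2^{k−1} + 2·6^{k−1}) = -(8·2 − 12)2^{k−1} + 2·(8·6 − 12)6^{k−1} = -4·2^{k−1} + 72·6^{k−1} = -2^{k+1} + 2·6^{k+1}.
By strong induction, w(m) = -2^m + 2·6^m for all m ≥ 1.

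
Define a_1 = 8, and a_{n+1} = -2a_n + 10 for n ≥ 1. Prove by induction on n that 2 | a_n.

Base case: a_1 = 8 = 2·4, so 2 | a_1.
Assume 2 | a_r, so a_r = 2t for some integer t.
Then a_{r+1} = -2a_r + 10 = -2·(2t) + 10 = 2(-2t + 5), so 2 | a_{r+1}.
Hence 2 | a_n for every n ≥ 1, by induction.

2 | a_n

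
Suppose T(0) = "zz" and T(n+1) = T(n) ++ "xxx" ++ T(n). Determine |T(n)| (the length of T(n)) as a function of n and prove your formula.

Claim: |T(n)| = 5·2^n − 3.

Base case: |T(0)| = 2, and 5·2^0 − 3 = 2.
Assume |T(m)| = 5·2^m − 3.
Then |T(m+1)| = |T(m)| + 3 + |T(m)| = 2|T(m)| + 3 = 2(5·2^m − 3) + 3 = 5·2^{m+1} − 6 + 3 = 5·2^{m+1} − 3.
So the formula holds for m+1, and by induction |T(n)| = 5·2^n − 3 for all n ≥ 0.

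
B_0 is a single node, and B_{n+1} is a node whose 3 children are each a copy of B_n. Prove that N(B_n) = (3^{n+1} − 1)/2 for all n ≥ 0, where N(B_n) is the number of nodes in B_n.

Base case: N(B_0) = 1, and (3^{0+1} − 1)/2 = 1.
Assume N(B_r) = (3^{r+1} − 1)/2.
Then N(B_{r+1}) = 1 + 3N(B_r) = 1 + 3·(3^{r+1} − 1)/2 = 1 + (3^{r+2} − 3)/2 = (2 + 3^{r+2} − 3)/2 = (3^{r+2} − 1)/2.
This completes the inductive step, so N(B_n) = (3^{n+1} − 1)/2 for all n ≥ 0.

N(B_n) = (3^{n+1} − 1)/2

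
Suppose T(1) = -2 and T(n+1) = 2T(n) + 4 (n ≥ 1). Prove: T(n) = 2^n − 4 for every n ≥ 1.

Base case: T(1) = -2, and 2^1 − 4 = 2 − 4 = -2.
Assume T(j) = 2^j − 4 for some j ≥ 1.
Then T(j+1) = 2T(j) + 4 = 2·(2^j − 4) + 4 = 2^{j+1} − 8 + 4 = 2^{j+1} − 4.
This completes the inductive step, so T(n) = 2^n − 4 for all n ≥ 1.

T(n) = 2^n − 4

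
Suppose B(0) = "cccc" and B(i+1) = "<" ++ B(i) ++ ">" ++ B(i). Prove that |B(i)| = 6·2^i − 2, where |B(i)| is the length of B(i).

Base case: |B(0)| = 4, and 6·2^0 − 2 = 4.
Assume |B(r)| = 6·2^r − 2.
Then |B(r+1)| = 1 + |B(r)| + 1 + |B(r)| = 2|B(r)| + 2 = 2(6·2^r − 2) + 2 = 6·2^{r+1} − 4 + 2 = 6·2^{r+1} − 2.
Hence |B(i)| = 6·2^i − 2 for every i ≥ 0, by induction.

|B(i)| = 6·2^i − 2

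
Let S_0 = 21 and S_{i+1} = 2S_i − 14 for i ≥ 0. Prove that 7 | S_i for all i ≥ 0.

Base case: S_0 = 21 = 7·3, so 7 | S_0.
Assume 7 | S_k, so S_k = 7t for some integer t.
Then S_{k+1} = 2S_k − 14 = 2·(7t) − 14 = 7(2t − 2), so 7 | S_{k+1}.
This completes the inductive step, so 7 | S_i for all i ≥ 0.

7 | S_i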